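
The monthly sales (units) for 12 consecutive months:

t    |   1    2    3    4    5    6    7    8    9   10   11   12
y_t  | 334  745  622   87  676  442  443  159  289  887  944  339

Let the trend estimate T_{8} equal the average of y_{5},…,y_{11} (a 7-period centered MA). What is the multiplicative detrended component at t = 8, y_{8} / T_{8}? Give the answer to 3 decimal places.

0.290

Trend T_8 = (676 + 442 + 443 + 159 + 289 + 887 + 944) / 7 = 3840/7 = 548.57143
Ratio to trend: 159 / 548.57143 = 0.290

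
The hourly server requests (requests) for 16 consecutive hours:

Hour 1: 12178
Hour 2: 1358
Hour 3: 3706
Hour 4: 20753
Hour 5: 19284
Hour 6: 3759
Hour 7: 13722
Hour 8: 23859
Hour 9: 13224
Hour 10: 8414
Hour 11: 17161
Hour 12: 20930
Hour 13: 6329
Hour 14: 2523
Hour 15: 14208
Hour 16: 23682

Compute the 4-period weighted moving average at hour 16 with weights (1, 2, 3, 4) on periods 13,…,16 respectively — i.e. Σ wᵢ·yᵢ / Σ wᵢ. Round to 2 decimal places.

14872.70

Weighted sum: 1·6329 + 2·2523 + 3·14208 + 4·23682 = 6329 + 5046 + 42624 + 94728 = 148727
Weight total: 1 + 2 + 3 + 4 = 10
WMA = 148727 / 10 = 14872.70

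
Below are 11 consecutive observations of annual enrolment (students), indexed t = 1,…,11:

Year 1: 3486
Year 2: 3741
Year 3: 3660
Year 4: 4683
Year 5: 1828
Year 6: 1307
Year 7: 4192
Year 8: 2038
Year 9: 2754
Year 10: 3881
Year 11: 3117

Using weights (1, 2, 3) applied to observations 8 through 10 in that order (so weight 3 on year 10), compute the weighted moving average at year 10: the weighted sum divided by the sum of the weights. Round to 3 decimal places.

Weighted sum: 1·2038 + 2·2754 + 3·3881 = 2038 + 5508 + 11643 = 19189
Weight total: 1 + 2 + 3 = 6
WMA = 19189 / 6 = 3198.167

3198.167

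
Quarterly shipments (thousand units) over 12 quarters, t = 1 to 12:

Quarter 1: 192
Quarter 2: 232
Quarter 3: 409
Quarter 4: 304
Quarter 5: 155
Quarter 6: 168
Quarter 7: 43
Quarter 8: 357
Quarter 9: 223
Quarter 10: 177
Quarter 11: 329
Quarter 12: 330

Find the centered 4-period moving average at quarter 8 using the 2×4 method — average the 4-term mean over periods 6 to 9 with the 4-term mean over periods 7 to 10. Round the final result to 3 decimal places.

Sum over 6–9: 168 + 43 + 357 + 223 = 791
Sum over 7–10: 43 + 357 + 223 + 177 = 800
CMA at t=8 = (791 + 800) / (2·4) = 1591 / 8 = 198.875

198.875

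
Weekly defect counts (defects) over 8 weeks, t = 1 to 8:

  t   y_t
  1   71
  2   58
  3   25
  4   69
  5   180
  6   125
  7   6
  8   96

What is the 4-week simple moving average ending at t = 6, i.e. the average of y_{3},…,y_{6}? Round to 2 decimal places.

Sum of periods 3–6: 25 + 69 + 180 + 125 = 399
Divide by 4: 399 / 4 = 99.75

99.75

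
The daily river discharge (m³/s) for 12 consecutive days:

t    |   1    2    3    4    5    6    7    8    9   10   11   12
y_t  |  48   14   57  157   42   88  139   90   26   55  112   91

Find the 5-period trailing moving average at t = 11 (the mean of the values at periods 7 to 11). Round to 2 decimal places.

Sum of periods 7–11: 139 + 90 + 26 + 55 + 112 = 422
Divide by 5: 422 / 5 = 84.40

84.40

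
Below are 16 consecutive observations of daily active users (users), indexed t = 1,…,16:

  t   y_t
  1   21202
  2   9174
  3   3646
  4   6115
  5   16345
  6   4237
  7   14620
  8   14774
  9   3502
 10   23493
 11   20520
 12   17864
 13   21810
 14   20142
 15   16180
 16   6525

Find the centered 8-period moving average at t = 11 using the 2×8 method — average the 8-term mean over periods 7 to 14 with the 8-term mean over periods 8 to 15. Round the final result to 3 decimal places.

17188.125

Sum over 7–14: 14620 + 14774 + 3502 + 23493 + 20520 + 17864 + 21810 + 20142 = 136725
Sum over 8–15: 14774 + 3502 + 23493 + 20520 + 17864 + 21810 + 20142 + 16180 = 138285
CMA at t=11 = (136725 + 138285) / (2·8) = 275010 / 16 = 17188.125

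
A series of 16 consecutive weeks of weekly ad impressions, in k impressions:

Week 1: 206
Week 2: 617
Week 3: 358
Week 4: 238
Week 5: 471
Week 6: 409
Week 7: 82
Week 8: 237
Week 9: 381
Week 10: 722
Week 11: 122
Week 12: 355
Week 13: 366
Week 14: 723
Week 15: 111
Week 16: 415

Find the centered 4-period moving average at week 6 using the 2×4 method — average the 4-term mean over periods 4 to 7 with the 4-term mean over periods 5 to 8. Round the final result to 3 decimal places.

299.875

Sum over 4–7: 238 + 471 + 409 + 82 = 1200
Sum over 5–8: 471 + 409 + 82 + 237 = 1199
CMA at t=6 = (1200 + 1199) / (2·4) = 2399 / 8 = 299.875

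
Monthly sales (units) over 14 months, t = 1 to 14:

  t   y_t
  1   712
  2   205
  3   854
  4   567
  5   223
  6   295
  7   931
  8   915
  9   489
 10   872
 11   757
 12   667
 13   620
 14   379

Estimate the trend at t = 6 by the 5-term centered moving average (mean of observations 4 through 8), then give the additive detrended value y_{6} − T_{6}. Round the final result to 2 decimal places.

Trend T_6 = (567 + 223 + 295 + 931 + 915) / 5 = 2931/5 = 586.2000
Detrended value: 295 − 586.2000 = -291.20

-291.20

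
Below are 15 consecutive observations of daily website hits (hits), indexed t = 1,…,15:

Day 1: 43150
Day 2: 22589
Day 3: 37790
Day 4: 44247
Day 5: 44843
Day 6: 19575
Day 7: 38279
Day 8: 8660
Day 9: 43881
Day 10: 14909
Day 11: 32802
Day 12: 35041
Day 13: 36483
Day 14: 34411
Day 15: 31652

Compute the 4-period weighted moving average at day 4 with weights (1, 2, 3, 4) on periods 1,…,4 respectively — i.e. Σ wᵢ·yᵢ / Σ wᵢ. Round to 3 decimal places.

37868.600

Weighted sum: 1·43150 + 2·22589 + 3·37790 + 4·44247 = 43150 + 45178 + 113370 + 176988 = 378686
Weight total: 1 + 2 + 3 + 4 = 10
WMA = 378686 / 10 = 37868.600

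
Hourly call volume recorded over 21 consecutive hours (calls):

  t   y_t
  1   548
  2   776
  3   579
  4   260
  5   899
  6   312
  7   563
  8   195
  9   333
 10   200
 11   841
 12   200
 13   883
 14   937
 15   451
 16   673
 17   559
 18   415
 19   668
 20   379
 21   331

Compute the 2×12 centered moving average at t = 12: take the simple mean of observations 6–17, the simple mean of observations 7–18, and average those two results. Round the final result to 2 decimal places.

516.54

Sum over 6–17: 312 + 563 + 195 + 333 + 200 + 841 + 200 + 883 + 937 + 451 + 673 + 559 = 6147
Sum over 7–18: 563 + 195 + 333 + 200 + 841 + 200 + 883 + 937 + 451 + 673 + 559 + 415 = 6250
CMA at t=12 = (6147 + 6250) / (2·12) = 12397 / 24 = 516.54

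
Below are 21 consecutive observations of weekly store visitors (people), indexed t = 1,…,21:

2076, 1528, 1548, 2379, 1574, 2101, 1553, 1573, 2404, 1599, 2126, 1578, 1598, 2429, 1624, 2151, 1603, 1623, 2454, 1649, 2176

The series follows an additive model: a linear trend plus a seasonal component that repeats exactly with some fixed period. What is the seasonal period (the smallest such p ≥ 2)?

First differences y_{t+1} − y_t: -548, 20, 831, -805, 527, -548, 20, 831, -805, 527, -548, 20, …
The difference pattern repeats every 5 terms and not for any smaller step, so p = 5.

5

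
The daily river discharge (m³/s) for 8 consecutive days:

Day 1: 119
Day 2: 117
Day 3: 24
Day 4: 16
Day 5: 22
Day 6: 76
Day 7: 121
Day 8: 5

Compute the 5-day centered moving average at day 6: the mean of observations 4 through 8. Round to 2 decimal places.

48.00

Sum of periods 4–8: 16 + 22 + 76 + 121 + 5 = 240
Divide by 5: 240 / 5 = 48.00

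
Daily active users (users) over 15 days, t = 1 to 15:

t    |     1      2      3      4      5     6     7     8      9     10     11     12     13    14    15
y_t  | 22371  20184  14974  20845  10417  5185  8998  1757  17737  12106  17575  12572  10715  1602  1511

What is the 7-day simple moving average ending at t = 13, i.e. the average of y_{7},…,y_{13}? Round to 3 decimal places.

Sum of periods 7–13: 8998 + 1757 + 17737 + 12106 + 17575 + 12572 + 10715 = 81460
Divide by 7: 81460 / 7 = 11637.143

11637.143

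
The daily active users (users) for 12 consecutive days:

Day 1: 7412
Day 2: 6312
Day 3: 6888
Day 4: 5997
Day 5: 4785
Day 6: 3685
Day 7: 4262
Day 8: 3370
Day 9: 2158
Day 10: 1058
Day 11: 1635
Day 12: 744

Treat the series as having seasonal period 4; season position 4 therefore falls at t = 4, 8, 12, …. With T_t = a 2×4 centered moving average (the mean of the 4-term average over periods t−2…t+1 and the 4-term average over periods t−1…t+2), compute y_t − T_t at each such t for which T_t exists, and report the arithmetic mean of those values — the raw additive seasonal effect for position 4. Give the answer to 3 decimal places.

329.750

Season position 4 occurs at t = 4, 8 (where T_t is defined).
t=4: T_4 = 5667.12500; y_4 − T_4 = 5997 − 5667.12500 = 329.87500
t=8: T_8 = 3040.37500; y_8 − T_8 = 3370 − 3040.37500 = 329.62500
Mean deviation: (329.87500 + 329.62500) / 2 = 329.750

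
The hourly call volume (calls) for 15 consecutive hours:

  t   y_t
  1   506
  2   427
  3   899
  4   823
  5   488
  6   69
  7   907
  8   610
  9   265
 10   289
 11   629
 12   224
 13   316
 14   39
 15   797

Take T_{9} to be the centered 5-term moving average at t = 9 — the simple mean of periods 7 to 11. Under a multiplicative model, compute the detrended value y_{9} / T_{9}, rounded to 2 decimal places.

0.49

Trend T_9 = (907 + 610 + 265 + 289 + 629) / 5 = 2700/5 = 540.0000
Ratio to trend: 265 / 540.0000 = 0.49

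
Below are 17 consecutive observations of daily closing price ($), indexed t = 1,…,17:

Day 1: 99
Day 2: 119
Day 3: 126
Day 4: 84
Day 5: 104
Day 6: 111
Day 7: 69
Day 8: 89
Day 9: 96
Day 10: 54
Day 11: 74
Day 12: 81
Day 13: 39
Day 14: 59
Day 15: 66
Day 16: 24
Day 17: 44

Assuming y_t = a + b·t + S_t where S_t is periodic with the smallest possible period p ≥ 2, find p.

3

First differences y_{t+1} − y_t: 20, 7, -42, 20, 7, -42, 20, 7, …
The difference pattern repeats every 3 terms and not for any smaller step, so p = 3.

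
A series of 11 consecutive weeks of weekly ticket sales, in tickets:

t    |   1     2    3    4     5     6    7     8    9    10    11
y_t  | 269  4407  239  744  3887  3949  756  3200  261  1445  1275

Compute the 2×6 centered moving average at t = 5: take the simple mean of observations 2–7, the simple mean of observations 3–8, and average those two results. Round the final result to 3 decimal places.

2229.750

Sum over 2–7: 4407 + 239 + 744 + 3887 + 3949 + 756 = 13982
Sum over 3–8: 239 + 744 + 3887 + 3949 + 756 + 3200 = 12775
CMA at t=5 = (13982 + 12775) / (2·6) = 26757 / 12 = 2229.750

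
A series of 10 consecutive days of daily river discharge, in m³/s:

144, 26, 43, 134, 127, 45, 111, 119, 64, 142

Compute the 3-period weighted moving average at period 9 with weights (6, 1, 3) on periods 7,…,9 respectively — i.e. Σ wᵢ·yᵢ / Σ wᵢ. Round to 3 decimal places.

Weighted sum: 6·111 + 1·119 + 3·64 = 666 + 119 + 192 = 977
Weight total: 6 + 1 + 3 = 10
WMA = 977 / 10 = 97.700

97.700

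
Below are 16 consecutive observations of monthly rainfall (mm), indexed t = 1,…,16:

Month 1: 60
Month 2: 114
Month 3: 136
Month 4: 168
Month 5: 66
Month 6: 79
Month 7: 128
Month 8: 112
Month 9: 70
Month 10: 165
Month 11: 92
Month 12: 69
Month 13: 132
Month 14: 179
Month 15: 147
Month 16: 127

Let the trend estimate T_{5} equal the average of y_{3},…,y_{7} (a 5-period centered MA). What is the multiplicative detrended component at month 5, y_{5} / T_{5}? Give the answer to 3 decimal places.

Trend T_5 = (136 + 168 + 66 + 79 + 128) / 5 = 577/5 = 115.40000
Ratio to trend: 66 / 115.40000 = 0.572

0.572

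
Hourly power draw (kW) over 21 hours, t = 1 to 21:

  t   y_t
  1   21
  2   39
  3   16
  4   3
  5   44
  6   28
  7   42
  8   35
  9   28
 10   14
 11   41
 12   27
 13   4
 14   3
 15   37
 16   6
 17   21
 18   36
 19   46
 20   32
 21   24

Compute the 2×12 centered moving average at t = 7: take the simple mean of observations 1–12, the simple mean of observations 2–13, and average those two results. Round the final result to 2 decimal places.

27.46

Sum over 1–12: 21 + 39 + 16 + 3 + 44 + 28 + 42 + 35 + 28 + 14 + 41 + 27 = 338
Sum over 2–13: 39 + 16 + 3 + 44 + 28 + 42 + 35 + 28 + 14 + 41 + 27 + 4 = 321
CMA at t=7 = (338 + 321) / (2·12) = 659 / 24 = 27.46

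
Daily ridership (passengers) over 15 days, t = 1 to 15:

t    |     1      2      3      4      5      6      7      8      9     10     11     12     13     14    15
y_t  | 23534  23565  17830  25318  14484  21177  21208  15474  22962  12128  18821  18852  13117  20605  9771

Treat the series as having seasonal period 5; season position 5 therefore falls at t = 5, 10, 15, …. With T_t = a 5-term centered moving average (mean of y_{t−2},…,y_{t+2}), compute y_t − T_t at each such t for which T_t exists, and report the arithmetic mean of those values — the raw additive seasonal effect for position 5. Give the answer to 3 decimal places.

Season position 5 occurs at t = 5, 10 (where T_t is defined).
t=5: T_5 = 20003.40000; y_5 − T_5 = 14484 − 20003.40000 = -5519.40000
t=10: T_10 = 17647.40000; y_10 − T_10 = 12128 − 17647.40000 = -5519.40000
Mean deviation: (-5519.40000 + -5519.40000) / 2 = -5519.400

-5519.400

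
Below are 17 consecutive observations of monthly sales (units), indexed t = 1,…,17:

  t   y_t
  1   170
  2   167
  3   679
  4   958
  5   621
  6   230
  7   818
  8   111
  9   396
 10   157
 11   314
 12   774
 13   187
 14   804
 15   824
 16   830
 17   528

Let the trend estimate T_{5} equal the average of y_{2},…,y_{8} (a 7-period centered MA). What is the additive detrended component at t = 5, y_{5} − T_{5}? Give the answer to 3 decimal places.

109.000

Trend T_5 = (167 + 679 + 958 + 621 + 230 + 818 + 111) / 7 = 3584/7 = 512.00000
Detrended value: 621 − 512.00000 = 109.000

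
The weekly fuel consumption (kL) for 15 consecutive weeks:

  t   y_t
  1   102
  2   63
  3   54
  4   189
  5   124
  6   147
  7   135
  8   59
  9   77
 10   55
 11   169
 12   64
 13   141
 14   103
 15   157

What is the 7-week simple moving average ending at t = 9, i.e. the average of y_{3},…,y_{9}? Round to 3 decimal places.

Sum of periods 3–9: 54 + 189 + 124 + 147 + 135 + 59 + 77 = 785
Divide by 7: 785 / 7 = 112.143

112.143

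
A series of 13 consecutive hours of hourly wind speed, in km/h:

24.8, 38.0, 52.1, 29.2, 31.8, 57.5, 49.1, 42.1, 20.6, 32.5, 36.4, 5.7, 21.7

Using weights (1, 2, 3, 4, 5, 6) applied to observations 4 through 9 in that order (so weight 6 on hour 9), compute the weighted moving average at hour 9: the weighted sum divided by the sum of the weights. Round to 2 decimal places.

Weighted sum: 1·29.2 + 2·31.8 + 3·57.5 + 4·49.1 + 5·42.1 + 6·20.6 = 29.2 + 63.6 + 172.5 + 196.4 + 210.5 + 123.6 = 795.8
Weight total: 1 + 2 + 3 + 4 + 5 + 6 = 21
WMA = 795.8 / 21 = 37.90

37.90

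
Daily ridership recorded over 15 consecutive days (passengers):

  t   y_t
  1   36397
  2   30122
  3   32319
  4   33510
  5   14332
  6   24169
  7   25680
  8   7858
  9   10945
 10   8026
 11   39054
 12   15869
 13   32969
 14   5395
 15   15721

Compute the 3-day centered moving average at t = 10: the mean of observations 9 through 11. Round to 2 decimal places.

19341.67

Sum of periods 9–11: 10945 + 8026 + 39054 = 58025
Divide by 3: 58025 / 3 = 19341.67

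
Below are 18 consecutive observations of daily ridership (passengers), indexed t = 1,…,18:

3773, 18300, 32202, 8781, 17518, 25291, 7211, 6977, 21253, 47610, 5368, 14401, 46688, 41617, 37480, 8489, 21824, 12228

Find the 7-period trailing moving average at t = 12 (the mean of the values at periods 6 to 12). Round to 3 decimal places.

Sum of periods 6–12: 25291 + 7211 + 6977 + 21253 + 47610 + 5368 + 14401 = 128111
Divide by 7: 128111 / 7 = 18301.571

18301.571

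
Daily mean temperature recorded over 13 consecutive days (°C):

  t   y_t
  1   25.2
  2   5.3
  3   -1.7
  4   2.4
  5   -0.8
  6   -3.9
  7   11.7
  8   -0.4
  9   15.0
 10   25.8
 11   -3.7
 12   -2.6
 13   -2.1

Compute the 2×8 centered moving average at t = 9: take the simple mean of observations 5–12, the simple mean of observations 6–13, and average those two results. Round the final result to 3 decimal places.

5.056

Sum over 5–12: (-0.8) + (-3.9) + 11.7 + (-0.4) + 15.0 + 25.8 + (-3.7) + (-2.6) = 41.1
Sum over 6–13: (-3.9) + 11.7 + (-0.4) + 15.0 + 25.8 + (-3.7) + (-2.6) + (-2.1) = 39.8
CMA at t=9 = (41.1 + 39.8) / (2·8) = 80.9 / 16 = 5.056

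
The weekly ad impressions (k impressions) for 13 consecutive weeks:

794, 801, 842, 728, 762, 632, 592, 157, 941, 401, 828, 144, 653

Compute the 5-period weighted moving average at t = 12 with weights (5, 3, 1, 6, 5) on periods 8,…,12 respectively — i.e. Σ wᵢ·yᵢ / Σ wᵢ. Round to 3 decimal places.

484.850

Weighted sum: 5·157 + 3·941 + 1·401 + 6·828 + 5·144 = 785 + 2823 + 401 + 4968 + 720 = 9697
Weight total: 5 + 3 + 1 + 6 + 5 = 20
WMA = 9697 / 20 = 484.850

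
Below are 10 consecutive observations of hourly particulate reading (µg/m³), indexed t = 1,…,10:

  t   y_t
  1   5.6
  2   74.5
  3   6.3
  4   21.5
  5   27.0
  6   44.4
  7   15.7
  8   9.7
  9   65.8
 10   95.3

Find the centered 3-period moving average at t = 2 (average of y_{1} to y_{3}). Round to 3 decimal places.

Sum of periods 1–3: 5.6 + 74.5 + 6.3 = 86.4
Divide by 3: 86.4 / 3 = 28.800

28.800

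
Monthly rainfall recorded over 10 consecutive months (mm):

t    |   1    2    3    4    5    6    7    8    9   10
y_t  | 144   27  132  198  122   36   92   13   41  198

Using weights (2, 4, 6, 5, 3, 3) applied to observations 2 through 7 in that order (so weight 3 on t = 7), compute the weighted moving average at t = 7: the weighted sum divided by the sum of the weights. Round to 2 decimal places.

Weighted sum: 2·27 + 4·132 + 6·198 + 5·122 + 3·36 + 3·92 = 54 + 528 + 1188 + 610 + 108 + 276 = 2764
Weight total: 2 + 4 + 6 + 5 + 3 + 3 = 23
WMA = 2764 / 23 = 120.17

120.17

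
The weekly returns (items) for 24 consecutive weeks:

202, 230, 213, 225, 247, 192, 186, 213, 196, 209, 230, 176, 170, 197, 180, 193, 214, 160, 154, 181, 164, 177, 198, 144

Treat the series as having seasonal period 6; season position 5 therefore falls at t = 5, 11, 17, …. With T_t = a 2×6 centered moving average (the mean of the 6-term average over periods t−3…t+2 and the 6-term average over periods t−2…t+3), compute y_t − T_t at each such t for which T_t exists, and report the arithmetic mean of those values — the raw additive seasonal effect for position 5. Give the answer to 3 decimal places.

32.528

Season position 5 occurs at t = 5, 11, 17 (where T_t is defined).
t=5: T_5 = 214.08333; y_5 − T_5 = 247 − 214.08333 = 32.91667
t=11: T_11 = 197.66667; y_11 − T_11 = 230 − 197.66667 = 32.33333
t=17: T_17 = 181.66667; y_17 − T_17 = 214 − 181.66667 = 32.33333
Mean deviation: (32.91667 + 32.33333 + 32.33333) / 3 = 32.528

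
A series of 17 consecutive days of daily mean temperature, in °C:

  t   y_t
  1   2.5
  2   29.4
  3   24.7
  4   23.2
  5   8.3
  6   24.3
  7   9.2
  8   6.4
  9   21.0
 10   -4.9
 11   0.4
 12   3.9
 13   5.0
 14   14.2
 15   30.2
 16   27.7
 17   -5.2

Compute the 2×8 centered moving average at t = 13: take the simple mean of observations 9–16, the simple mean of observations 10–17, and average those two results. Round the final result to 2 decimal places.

Sum over 9–16: 21.0 + (-4.9) + 0.4 + 3.9 + 5.0 + 14.2 + 30.2 + 27.7 = 97.5
Sum over 10–17: (-4.9) + 0.4 + 3.9 + 5.0 + 14.2 + 30.2 + 27.7 + (-5.2) = 71.3
CMA at t=13 = (97.5 + 71.3) / (2·8) = 168.8 / 16 = 10.55

10.55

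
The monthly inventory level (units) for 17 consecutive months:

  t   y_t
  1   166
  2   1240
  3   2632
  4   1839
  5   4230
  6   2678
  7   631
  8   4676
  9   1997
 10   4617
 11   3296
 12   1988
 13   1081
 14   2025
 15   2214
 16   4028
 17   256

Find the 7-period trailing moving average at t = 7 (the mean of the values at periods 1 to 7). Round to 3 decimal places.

1916.571

Sum of periods 1–7: 166 + 1240 + 2632 + 1839 + 4230 + 2678 + 631 = 13416
Divide by 7: 13416 / 7 = 1916.571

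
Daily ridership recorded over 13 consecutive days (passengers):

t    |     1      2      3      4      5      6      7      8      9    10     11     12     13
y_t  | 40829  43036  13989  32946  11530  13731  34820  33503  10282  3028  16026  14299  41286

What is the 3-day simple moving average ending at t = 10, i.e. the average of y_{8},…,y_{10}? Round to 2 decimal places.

15604.33

Sum of periods 8–10: 33503 + 10282 + 3028 = 46813
Divide by 3: 46813 / 3 = 15604.33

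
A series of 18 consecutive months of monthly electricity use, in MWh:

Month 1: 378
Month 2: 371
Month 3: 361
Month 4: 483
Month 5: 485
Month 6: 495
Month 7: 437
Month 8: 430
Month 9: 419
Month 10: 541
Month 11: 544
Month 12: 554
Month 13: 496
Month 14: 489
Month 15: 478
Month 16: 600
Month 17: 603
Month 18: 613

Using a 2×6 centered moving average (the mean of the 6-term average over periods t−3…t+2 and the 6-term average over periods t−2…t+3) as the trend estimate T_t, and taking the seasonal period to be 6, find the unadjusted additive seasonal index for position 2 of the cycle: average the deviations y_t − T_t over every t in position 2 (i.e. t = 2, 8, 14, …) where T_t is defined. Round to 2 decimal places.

Season position 2 occurs at t = 8, 14 (where T_t is defined).
t=8: T_8 = 472.7500; y_8 − T_8 = 430 − 472.7500 = -42.7500
t=14: T_14 = 531.7500; y_14 − T_14 = 489 − 531.7500 = -42.7500
Mean deviation: (-42.7500 + -42.7500) / 2 = -42.75

-42.75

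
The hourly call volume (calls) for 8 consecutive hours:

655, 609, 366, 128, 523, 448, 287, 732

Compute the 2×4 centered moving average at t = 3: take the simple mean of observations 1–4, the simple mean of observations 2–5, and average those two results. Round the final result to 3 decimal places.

423.000

Sum over 1–4: 655 + 609 + 366 + 128 = 1758
Sum over 2–5: 609 + 366 + 128 + 523 = 1626
CMA at t=3 = (1758 + 1626) / (2·4) = 3384 / 8 = 423.000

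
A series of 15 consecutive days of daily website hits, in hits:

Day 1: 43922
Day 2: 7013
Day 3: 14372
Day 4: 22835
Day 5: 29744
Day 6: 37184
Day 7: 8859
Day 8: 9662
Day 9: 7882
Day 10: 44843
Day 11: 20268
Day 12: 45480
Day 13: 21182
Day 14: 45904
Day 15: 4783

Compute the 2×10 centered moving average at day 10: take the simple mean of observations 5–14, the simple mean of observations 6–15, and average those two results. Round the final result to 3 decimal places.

25852.750

Sum over 5–14: 29744 + 37184 + 8859 + 9662 + 7882 + 44843 + 20268 + 45480 + 21182 + 45904 = 271008
Sum over 6–15: 37184 + 8859 + 9662 + 7882 + 44843 + 20268 + 45480 + 21182 + 45904 + 4783 = 246047
CMA at t=10 = (271008 + 246047) / (2·10) = 517055 / 20 = 25852.750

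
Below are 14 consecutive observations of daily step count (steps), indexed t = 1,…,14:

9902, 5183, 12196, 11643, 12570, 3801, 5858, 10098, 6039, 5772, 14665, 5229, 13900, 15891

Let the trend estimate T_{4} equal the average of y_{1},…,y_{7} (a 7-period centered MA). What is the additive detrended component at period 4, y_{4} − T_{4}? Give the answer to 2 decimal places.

2906.86

Trend T_4 = (9902 + 5183 + 12196 + 11643 + 12570 + 3801 + 5858) / 7 = 61153/7 = 8736.1429
Detrended value: 11643 − 8736.1429 = 2906.86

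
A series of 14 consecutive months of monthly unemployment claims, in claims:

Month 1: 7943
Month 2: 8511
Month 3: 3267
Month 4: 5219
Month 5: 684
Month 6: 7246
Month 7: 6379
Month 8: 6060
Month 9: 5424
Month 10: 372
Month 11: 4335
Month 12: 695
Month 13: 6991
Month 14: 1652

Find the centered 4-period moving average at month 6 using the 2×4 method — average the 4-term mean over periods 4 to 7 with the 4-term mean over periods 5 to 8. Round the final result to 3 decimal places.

4987.125

Sum over 4–7: 5219 + 684 + 7246 + 6379 = 19528
Sum over 5–8: 684 + 7246 + 6379 + 6060 = 20369
CMA at t=6 = (19528 + 20369) / (2·4) = 39897 / 8 = 4987.125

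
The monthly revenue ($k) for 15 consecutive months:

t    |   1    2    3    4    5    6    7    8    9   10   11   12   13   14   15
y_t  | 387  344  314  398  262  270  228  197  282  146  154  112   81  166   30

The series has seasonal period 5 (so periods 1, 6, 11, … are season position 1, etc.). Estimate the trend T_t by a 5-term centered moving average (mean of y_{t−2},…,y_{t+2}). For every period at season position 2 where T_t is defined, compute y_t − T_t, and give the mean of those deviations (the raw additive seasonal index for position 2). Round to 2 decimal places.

Season position 2 occurs at t = 7, 12 (where T_t is defined).
t=7: T_7 = 247.8000; y_7 − T_7 = 228 − 247.8000 = -19.8000
t=12: T_12 = 131.8000; y_12 − T_12 = 112 − 131.8000 = -19.8000
Mean deviation: (-19.8000 + -19.8000) / 2 = -19.80

-19.80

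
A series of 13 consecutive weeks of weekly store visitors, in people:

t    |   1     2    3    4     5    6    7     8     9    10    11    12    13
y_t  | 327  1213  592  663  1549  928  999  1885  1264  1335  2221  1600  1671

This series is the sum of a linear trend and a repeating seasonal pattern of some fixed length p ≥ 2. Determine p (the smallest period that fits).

First differences y_{t+1} − y_t: 886, -621, 71, 886, -621, 71, 886, -621, …
The difference pattern repeats every 3 terms and not for any smaller step, so p = 3.

3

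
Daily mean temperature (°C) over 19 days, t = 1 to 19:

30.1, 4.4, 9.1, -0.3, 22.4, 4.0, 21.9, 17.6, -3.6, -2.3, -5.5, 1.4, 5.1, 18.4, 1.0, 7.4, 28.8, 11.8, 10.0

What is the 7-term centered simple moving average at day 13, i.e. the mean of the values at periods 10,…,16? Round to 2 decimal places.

Sum of periods 10–16: (-2.3) + (-5.5) + 1.4 + 5.1 + 18.4 + 1.0 + 7.4 = 25.5
Divide by 7: 25.5 / 7 = 3.64

3.64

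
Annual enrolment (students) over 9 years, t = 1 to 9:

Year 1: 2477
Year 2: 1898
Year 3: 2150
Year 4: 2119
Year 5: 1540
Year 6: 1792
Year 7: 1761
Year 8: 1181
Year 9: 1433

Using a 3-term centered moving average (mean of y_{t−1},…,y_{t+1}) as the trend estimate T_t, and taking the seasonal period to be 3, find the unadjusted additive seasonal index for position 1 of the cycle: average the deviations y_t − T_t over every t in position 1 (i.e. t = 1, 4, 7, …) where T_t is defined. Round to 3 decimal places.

182.833

Season position 1 occurs at t = 4, 7 (where T_t is defined).
t=4: T_4 = 1936.33333; y_4 − T_4 = 2119 − 1936.33333 = 182.66667
t=7: T_7 = 1578.00000; y_7 − T_7 = 1761 − 1578.00000 = 183.00000
Mean deviation: (182.66667 + 183.00000) / 2 = 182.833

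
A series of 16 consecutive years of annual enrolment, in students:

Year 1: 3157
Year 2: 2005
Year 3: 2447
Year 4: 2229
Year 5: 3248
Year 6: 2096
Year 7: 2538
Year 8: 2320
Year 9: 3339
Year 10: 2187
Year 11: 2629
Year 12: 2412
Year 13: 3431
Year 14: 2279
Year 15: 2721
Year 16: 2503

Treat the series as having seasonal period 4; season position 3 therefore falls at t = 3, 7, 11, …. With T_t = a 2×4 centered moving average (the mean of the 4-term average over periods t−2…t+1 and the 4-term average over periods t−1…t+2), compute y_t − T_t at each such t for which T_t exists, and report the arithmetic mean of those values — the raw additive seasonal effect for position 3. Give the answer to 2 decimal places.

-24.00

Season position 3 occurs at t = 3, 7, 11 (where T_t is defined).
t=3: T_3 = 2470.8750; y_3 − T_3 = 2447 − 2470.8750 = -23.8750
t=7: T_7 = 2561.8750; y_7 − T_7 = 2538 − 2561.8750 = -23.8750
t=11: T_11 = 2653.2500; y_11 − T_11 = 2629 − 2653.2500 = -24.2500
Mean deviation: (-23.8750 + -23.8750 + -24.2500) / 3 = -24.00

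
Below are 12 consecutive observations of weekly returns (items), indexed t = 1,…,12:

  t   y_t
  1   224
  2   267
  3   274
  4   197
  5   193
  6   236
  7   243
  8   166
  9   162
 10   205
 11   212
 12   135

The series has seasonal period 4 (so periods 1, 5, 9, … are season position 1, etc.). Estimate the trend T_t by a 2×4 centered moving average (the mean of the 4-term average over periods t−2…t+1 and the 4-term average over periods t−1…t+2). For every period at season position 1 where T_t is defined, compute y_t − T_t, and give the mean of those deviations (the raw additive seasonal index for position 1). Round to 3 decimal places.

-28.125

Season position 1 occurs at t = 5, 9 (where T_t is defined).
t=5: T_5 = 221.12500; y_5 − T_5 = 193 − 221.12500 = -28.12500
t=9: T_9 = 190.12500; y_9 − T_9 = 162 − 190.12500 = -28.12500
Mean deviation: (-28.12500 + -28.12500) / 2 = -28.125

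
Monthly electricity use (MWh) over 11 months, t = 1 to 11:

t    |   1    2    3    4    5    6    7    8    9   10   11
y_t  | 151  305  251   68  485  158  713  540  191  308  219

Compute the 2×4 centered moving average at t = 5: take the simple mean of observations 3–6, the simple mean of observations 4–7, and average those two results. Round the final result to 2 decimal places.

Sum over 3–6: 251 + 68 + 485 + 158 = 962
Sum over 4–7: 68 + 485 + 158 + 713 = 1424
CMA at t=5 = (962 + 1424) / (2·4) = 2386 / 8 = 298.25

298.25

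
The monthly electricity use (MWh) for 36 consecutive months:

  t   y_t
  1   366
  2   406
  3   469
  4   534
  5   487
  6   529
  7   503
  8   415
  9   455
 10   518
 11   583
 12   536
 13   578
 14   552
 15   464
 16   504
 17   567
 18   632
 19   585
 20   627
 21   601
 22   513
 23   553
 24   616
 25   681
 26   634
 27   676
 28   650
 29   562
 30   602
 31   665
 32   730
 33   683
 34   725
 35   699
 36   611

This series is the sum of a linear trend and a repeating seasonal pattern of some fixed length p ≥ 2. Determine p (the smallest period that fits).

7

First differences y_{t+1} − y_t: 40, 63, 65, -47, 42, -26, -88, 40, 63, 65, -47, 42, -26, -88, 40, 63, …
The difference pattern repeats every 7 terms and not for any smaller step, so p = 7.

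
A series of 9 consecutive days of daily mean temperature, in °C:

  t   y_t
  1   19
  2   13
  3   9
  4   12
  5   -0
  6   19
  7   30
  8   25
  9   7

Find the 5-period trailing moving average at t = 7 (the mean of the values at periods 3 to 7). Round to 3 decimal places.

14.000

Sum of periods 3–7: 9 + 12 + (-0) + 19 + 30 = 70
Divide by 5: 70 / 5 = 14.000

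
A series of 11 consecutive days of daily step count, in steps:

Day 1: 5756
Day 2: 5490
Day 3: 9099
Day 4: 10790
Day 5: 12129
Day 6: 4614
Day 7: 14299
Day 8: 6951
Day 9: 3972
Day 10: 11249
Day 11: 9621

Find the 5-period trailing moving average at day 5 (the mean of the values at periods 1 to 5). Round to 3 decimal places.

Sum of periods 1–5: 5756 + 5490 + 9099 + 10790 + 12129 = 43264
Divide by 5: 43264 / 5 = 8652.800

8652.800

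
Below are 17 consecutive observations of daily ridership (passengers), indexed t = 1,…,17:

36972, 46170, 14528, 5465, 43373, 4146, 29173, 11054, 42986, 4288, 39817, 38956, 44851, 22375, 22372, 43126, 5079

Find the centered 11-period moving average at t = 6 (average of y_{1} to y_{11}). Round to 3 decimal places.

25270.182

Sum of periods 1–11: 36972 + 46170 + 14528 + 5465 + 43373 + 4146 + 29173 + 11054 + 42986 + 4288 + 39817 = 277972
Divide by 11: 277972 / 11 = 25270.182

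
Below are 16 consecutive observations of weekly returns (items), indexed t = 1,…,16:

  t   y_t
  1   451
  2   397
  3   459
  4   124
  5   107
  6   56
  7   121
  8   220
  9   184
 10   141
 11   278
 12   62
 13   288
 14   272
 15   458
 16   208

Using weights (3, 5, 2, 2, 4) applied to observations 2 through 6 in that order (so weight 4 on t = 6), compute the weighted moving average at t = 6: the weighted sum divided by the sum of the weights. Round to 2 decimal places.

Weighted sum: 3·397 + 5·459 + 2·124 + 2·107 + 4·56 = 1191 + 2295 + 248 + 214 + 224 = 4172
Weight total: 3 + 5 + 2 + 2 + 4 = 16
WMA = 4172 / 16 = 260.75

260.75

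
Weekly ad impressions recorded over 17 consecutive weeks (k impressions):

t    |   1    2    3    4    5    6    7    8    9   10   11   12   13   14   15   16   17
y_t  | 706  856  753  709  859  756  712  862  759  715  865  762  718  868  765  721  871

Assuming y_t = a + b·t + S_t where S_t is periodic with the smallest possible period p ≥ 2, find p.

First differences y_{t+1} − y_t: 150, -103, -44, 150, -103, -44, 150, -103, …
The difference pattern repeats every 3 terms and not for any smaller step, so p = 3.

3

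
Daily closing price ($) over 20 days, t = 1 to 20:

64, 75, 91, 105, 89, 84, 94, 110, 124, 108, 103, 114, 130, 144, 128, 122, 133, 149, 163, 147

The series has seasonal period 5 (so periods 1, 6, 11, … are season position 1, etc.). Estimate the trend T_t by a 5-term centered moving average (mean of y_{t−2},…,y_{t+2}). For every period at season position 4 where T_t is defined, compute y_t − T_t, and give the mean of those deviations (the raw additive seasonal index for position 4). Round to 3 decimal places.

Season position 4 occurs at t = 4, 9, 14 (where T_t is defined).
t=4: T_4 = 88.80000; y_4 − T_4 = 105 − 88.80000 = 16.20000
t=9: T_9 = 107.80000; y_9 − T_9 = 124 − 107.80000 = 16.20000
t=14: T_14 = 127.60000; y_14 − T_14 = 144 − 127.60000 = 16.40000
Mean deviation: (16.20000 + 16.20000 + 16.40000) / 3 = 16.267

16.267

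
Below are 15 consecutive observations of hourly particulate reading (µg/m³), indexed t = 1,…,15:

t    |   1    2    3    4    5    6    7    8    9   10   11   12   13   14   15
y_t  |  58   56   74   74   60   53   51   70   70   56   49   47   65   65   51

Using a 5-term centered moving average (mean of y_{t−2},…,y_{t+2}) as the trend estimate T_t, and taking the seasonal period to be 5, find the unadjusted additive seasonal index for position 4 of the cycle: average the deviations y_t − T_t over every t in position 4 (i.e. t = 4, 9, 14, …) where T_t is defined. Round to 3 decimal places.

10.700

Season position 4 occurs at t = 4, 9 (where T_t is defined).
t=4: T_4 = 63.40000; y_4 − T_4 = 74 − 63.40000 = 10.60000
t=9: T_9 = 59.20000; y_9 − T_9 = 70 − 59.20000 = 10.80000
Mean deviation: (10.60000 + 10.80000) / 2 = 10.700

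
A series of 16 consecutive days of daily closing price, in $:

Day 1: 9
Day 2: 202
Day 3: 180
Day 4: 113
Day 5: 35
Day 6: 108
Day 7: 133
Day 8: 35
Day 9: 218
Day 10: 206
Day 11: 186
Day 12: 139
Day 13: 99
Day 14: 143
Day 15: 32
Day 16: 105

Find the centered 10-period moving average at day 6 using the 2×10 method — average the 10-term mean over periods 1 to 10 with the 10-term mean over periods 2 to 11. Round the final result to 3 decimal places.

Sum over 1–10: 9 + 202 + 180 + 113 + 35 + 108 + 133 + 35 + 218 + 206 = 1239
Sum over 2–11: 202 + 180 + 113 + 35 + 108 + 133 + 35 + 218 + 206 + 186 = 1416
CMA at t=6 = (1239 + 1416) / (2·10) = 2655 / 20 = 132.750

132.750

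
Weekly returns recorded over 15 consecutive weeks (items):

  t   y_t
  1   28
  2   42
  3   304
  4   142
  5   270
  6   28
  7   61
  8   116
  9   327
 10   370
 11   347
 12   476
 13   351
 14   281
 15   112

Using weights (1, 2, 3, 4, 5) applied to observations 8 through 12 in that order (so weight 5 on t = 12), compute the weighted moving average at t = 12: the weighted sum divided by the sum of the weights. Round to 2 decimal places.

376.53

Weighted sum: 1·116 + 2·327 + 3·370 + 4·347 + 5·476 = 116 + 654 + 1110 + 1388 + 2380 = 5648
Weight total: 1 + 2 + 3 + 4 + 5 = 15
WMA = 5648 / 15 = 376.53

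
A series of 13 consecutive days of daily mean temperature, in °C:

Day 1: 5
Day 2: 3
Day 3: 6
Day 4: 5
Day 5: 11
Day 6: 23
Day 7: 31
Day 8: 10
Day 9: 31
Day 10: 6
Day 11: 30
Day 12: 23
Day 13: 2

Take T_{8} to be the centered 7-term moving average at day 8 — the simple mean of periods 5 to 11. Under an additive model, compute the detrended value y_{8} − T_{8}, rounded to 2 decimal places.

Trend T_8 = (11 + 23 + 31 + 10 + 31 + 6 + 30) / 7 = 142/7 = 20.2857
Detrended value: 10 − 20.2857 = -10.29

-10.29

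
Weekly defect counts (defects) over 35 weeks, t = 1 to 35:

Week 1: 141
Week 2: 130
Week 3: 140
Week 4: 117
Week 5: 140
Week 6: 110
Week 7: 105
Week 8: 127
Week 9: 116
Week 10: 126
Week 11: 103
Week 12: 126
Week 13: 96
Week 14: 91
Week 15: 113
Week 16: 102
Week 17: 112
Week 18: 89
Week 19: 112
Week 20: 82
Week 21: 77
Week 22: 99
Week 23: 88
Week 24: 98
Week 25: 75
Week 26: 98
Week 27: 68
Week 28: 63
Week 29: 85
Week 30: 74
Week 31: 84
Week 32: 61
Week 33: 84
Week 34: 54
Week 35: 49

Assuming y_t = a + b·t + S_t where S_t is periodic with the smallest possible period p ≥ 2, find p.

First differences y_{t+1} − y_t: -11, 10, -23, 23, -30, -5, 22, -11, 10, -23, 23, -30, -5, 22, -11, 10, …
The difference pattern repeats every 7 terms and not for any smaller step, so p = 7.

7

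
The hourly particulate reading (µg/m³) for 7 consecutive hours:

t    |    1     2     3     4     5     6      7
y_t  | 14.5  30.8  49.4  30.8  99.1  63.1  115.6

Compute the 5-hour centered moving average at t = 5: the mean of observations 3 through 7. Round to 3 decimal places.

71.600

Sum of periods 3–7: 49.4 + 30.8 + 99.1 + 63.1 + 115.6 = 358.0
Divide by 5: 358.0 / 5 = 71.600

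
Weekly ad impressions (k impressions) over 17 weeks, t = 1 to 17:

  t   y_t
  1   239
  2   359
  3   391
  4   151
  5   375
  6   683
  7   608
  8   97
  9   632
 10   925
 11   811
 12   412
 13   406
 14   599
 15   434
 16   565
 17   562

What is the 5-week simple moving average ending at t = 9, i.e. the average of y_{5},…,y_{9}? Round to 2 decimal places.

479.00

Sum of periods 5–9: 375 + 683 + 608 + 97 + 632 = 2395
Divide by 5: 2395 / 5 = 479.00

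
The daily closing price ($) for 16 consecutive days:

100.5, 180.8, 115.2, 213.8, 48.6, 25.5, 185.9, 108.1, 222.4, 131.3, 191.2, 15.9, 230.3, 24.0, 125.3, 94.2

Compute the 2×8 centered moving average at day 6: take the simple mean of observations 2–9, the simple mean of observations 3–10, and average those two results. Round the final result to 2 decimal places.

134.44

Sum over 2–9: 180.8 + 115.2 + 213.8 + 48.6 + 25.5 + 185.9 + 108.1 + 222.4 = 1100.3
Sum over 3–10: 115.2 + 213.8 + 48.6 + 25.5 + 185.9 + 108.1 + 222.4 + 131.3 = 1050.8
CMA at t=6 = (1100.3 + 1050.8) / (2·8) = 2151.1 / 16 = 134.44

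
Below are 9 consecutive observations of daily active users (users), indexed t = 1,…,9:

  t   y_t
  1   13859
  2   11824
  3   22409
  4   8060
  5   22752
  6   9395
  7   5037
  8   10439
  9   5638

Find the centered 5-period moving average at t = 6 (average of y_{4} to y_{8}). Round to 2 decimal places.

Sum of periods 4–8: 8060 + 22752 + 9395 + 5037 + 10439 = 55683
Divide by 5: 55683 / 5 = 11136.60

11136.60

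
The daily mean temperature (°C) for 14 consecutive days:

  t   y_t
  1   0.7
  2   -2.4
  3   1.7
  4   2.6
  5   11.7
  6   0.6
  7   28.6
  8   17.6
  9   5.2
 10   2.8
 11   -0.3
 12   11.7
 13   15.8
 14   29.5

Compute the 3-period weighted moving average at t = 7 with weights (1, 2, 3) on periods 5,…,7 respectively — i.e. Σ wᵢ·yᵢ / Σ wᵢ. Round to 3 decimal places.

Weighted sum: 1·11.7 + 2·0.6 + 3·28.6 = 11.7 + 1.2 + 85.8 = 98.7
Weight total: 1 + 2 + 3 = 6
WMA = 98.7 / 6 = 16.450

16.450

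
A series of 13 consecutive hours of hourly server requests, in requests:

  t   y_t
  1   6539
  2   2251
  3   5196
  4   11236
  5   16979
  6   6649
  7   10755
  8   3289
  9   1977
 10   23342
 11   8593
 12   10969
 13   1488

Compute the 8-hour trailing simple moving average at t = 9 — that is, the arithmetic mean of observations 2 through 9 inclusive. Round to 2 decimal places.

Sum of periods 2–9: 2251 + 5196 + 11236 + 16979 + 6649 + 10755 + 3289 + 1977 = 58332
Divide by 8: 58332 / 8 = 7291.50

7291.50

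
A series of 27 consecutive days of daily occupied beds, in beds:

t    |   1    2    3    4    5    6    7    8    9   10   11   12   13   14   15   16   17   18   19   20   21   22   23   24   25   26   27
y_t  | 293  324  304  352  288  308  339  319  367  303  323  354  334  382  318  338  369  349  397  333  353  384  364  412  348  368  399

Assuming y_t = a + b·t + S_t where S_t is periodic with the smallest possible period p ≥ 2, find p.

5

First differences y_{t+1} − y_t: 31, -20, 48, -64, 20, 31, -20, 48, -64, 20, 31, -20, …
The difference pattern repeats every 5 terms and not for any smaller step, so p = 5.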